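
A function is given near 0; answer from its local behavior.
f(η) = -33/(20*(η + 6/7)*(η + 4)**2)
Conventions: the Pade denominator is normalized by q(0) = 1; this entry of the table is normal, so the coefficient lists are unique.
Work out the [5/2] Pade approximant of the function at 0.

The Pade approximant has numerator coefficients [-77/640, 124582843/5018054400, -49120687/10036108800, 5995297/6690739200, -5731187/40144435200, 1294139/80288870400]; denominator coefficients [1, 11449891/7840710, 64467817/188177040].

Taylor coefficients needed (expand at 0): a_0 = -77/640, a_1 = 77/384, a_2 = -23639/92160, a_3 = 169631/552960, a_4 = -4780853/13271040, a_5 = 4190263/9953280, a_6 = -939011843/1911029760, a_7 = 6573756497/11466178560.
Write the denominator as Q(η) = 1 + q1*η + q2*η^2. Requiring Q*f - P = O(η^8) with deg P <= 5 kills the coefficients of η^6..η^7 in Q*f:
  η^6: a_6 + q1*a_5 + q2*a_4 = 0, i.e. -939011843/1911029760 + (4190263/9953280)*q1 + (-4780853/13271040)*q2 = 0.
  η^7: a_7 + q1*a_6 + q2*a_5 = 0, i.e. 6573756497/11466178560 + (-939011843/1911029760)*q1 + (4190263/9953280)*q2 = 0.
Solving this linear system: q1 = 11449891/7840710, q2 = 64467817/188177040.
The numerator is Q*f truncated at degree 5: P0 = a_0 = -77/640; P1 = a_1 + q1*a_0 = 124582843/5018054400; P2 = a_2 + q1*a_1 + q2*a_0 = -49120687/10036108800; P3 = a_3 + q1*a_2 + q2*a_1 = 5995297/6690739200; P4 = a_4 + q1*a_3 + q2*a_2 = -5731187/40144435200; P5 = a_5 + q1*a_4 + q2*a_3 = 1294139/80288870400.


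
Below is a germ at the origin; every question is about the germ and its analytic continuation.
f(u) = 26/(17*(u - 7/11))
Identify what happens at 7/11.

The denominator factor u - 7/11 vanishes at 7/11 and appears to the power 1; the numerator there equals 26/17, nonzero, and no other factor vanishes.
Hence a pole whose order is the multiplicity, 1.

The point is a pole of order 1.


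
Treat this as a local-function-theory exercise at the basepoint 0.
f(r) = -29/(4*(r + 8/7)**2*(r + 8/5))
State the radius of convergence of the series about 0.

Denominator factor (r + 8/7)^2: pole of order 2 at -8/7, modulus 8/7.
Denominator factor (r + 8/5): pole of order 1 at -8/5, modulus 8/5.
The radius of convergence is the smallest modulus among the singular points: 8/7.

The radius of convergence is 8/7.


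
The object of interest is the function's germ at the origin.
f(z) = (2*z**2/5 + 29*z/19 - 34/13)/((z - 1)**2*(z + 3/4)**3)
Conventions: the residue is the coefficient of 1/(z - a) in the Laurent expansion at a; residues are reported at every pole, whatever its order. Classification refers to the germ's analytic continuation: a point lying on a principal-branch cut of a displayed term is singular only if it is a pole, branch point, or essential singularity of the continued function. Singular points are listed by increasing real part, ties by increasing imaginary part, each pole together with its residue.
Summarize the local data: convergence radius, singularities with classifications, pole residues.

Denominator factor (z - 1)^2: pole of order 2 at 1, modulus 1.
Denominator factor (z + 3/4)^3: pole of order 3 at -3/4, modulus 3/4.
The radius of convergence is the smallest modulus among the singular points: 3/4.
At the order-3 pole -3/4 set g(z) = (z - (-3/4))^3*f(z) = (2*z**2/5 + 29*z/19 - 34/13)/(z - 1)**2.
Order-3 pole: residue = g''(a)/2; g''(-3/4) = -3881344/2965235, so the residue is -1940672/2965235.
At the order-2 pole 1 set g(z) = (z - (1))^2*f(z) = (2*z**2/5 + 29*z/19 - 34/13)/(z + 3/4)**3.
Order-2 pole: residue = g'(a); g'(1) = 1940672/2965235, so the residue is 1940672/2965235.
List the singular points by increasing real part (a conjugate pair: the negative imaginary part first).

Radius of convergence at 0: 3/4.
At -3/4: a pole of order 3; residue -1940672/2965235.
At 1: a pole of order 2; residue 1940672/2965235.


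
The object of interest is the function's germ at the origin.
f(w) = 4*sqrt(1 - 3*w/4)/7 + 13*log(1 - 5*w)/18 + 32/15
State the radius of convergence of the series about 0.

The radius of convergence is 1/5.

Branch term (13/18)*log(1 - w/(1/5)): its argument vanishes at w = 1/5, a logarithmic branch point, modulus 1/5.
Branch term (4/7)*sqrt(1 - w/(4/3)): its argument vanishes at w = 4/3, a square-root branch point, modulus 4/3.
The radius of convergence is the smallest modulus among the singular points: 1/5.


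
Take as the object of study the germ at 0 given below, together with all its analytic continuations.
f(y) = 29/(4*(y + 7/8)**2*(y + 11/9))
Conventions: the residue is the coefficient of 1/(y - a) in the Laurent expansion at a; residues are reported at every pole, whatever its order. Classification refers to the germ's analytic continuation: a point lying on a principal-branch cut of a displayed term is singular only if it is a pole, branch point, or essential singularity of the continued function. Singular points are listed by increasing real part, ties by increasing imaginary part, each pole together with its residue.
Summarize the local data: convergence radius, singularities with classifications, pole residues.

Denominator factor (y + 11/9): pole of order 1 at -11/9, modulus 11/9.
Denominator factor (y + 7/8)^2: pole of order 2 at -7/8, modulus 7/8.
The radius of convergence is the smallest modulus among the singular points: 7/8.
At the order-1 pole -11/9 set g(y) = (y - (-11/9))*f(y) = 29/(4*(y + 7/8)**2).
Simple pole: residue = g(a) at a = -11/9, which is 37584/625.
At the order-2 pole -7/8 set g(y) = (y - (-7/8))^2*f(y) = 29/(4*(y + 11/9)).
Order-2 pole: residue = g'(a); g'(-7/8) = -37584/625, so the residue is -37584/625.
List the singular points by increasing real part (a conjugate pair: the negative imaginary part first).

Radius of convergence at 0: 7/8.
At -11/9: a pole of order 1; residue 37584/625.
At -7/8: a pole of order 2; residue -37584/625.


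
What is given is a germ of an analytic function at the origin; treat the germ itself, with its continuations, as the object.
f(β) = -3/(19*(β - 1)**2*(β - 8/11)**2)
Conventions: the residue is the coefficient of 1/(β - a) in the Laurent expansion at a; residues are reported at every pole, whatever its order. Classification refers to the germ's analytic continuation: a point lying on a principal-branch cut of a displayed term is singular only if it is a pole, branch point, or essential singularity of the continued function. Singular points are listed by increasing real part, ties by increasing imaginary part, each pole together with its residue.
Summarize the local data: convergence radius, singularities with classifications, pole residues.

Denominator factor (β - 8/11)^2: pole of order 2 at 8/11, modulus 8/11.
Denominator factor (β - 1)^2: pole of order 2 at 1, modulus 1.
The radius of convergence is the smallest modulus among the singular points: 8/11.
At the order-2 pole 8/11 set g(β) = (β - (8/11))^2*f(β) = -3/(19*(β - 1)**2).
Order-2 pole: residue = g'(a); g'(8/11) = -2662/171, so the residue is -2662/171.
At the order-2 pole 1 set g(β) = (β - (1))^2*f(β) = -3/(19*(β - 8/11)**2).
Order-2 pole: residue = g'(a); g'(1) = 2662/171, so the residue is 2662/171.
List the singular points by increasing real part (a conjugate pair: the negative imaginary part first).

Radius of convergence at 0: 8/11.
At 8/11: a pole of order 2; residue -2662/171.
At 1: a pole of order 2; residue 2662/171.


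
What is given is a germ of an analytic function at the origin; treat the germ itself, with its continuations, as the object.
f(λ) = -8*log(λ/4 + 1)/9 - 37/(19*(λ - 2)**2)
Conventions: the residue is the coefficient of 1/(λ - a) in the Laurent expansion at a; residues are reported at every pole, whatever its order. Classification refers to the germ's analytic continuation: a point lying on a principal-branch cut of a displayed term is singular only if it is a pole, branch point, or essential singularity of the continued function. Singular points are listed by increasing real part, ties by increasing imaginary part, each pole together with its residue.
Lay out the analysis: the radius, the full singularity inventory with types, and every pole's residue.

Denominator factor (λ - 2)^2: pole of order 2 at 2, modulus 2.
Branch term (-8/9)*log(1 - λ/(-4)): its argument vanishes at λ = -4, a logarithmic branch point, modulus 4.
The radius of convergence is the smallest modulus among the singular points: 2.
The branch term is analytic at 2 and contributes nothing to the residue; only the rational part matters.
At the order-2 pole 2 set g(λ) = (λ - (2))^2*(rational part) = -37/19.
Order-2 pole: residue = g'(a); g'(2) = 0, so the residue is 0.
List the singular points by increasing real part (a conjugate pair: the negative imaginary part first).

Radius of convergence at 0: 2.
At -4: a logarithmic branch point.
At 2: a pole of order 2; residue 0.


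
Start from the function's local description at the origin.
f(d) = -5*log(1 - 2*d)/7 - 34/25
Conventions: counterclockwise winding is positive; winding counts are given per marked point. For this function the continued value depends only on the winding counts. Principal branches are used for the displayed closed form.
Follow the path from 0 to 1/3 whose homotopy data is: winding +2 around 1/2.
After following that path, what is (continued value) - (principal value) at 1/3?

Continued minus principal equals -(20/7)*pi*i.

The rational part is single-valued and drops out of the difference; each branch term changes only by its own monodromy.
(-5/7)*log(1 - d/(1/2)): each positive loop around 1/2 adds 2*pi*i to the log, so winding +2 contributes (-5/7)*(2)*2*pi*i = -(20/7)*pi*i.
Summing the contributions at d = 1/3 gives -(20/7)*pi*i.


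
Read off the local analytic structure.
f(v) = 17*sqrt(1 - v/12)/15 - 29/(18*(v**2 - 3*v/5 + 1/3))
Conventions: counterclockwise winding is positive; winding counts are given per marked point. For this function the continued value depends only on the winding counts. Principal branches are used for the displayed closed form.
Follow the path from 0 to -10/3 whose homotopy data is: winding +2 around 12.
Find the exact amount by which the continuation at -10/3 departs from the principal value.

The rational part is single-valued and drops out of the difference; each branch term changes only by its own monodromy.
(17/15)*sqrt(1 - v/(12)): winding +2 is even, the square root returns to the same sheet, contribution 0.
Summing the contributions at v = -10/3 gives 0.

Continued minus principal equals 0.


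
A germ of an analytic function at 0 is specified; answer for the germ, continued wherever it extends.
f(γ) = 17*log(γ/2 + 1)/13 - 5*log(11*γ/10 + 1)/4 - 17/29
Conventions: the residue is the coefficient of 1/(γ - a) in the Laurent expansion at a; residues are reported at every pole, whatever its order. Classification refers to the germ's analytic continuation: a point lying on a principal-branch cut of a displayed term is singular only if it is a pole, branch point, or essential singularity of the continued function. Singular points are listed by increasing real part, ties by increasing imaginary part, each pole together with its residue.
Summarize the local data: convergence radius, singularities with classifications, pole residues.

Branch term (-5/4)*log(1 - γ/(-10/11)): its argument vanishes at γ = -10/11, a logarithmic branch point, modulus 10/11.
Branch term (17/13)*log(1 - γ/(-2)): its argument vanishes at γ = -2, a logarithmic branch point, modulus 2.
The radius of convergence is the smallest modulus among the singular points: 10/11.
List the singular points by increasing real part (a conjugate pair: the negative imaginary part first).

Radius of convergence at 0: 10/11.
At -2: a logarithmic branch point.
At -10/11: a logarithmic branch point.


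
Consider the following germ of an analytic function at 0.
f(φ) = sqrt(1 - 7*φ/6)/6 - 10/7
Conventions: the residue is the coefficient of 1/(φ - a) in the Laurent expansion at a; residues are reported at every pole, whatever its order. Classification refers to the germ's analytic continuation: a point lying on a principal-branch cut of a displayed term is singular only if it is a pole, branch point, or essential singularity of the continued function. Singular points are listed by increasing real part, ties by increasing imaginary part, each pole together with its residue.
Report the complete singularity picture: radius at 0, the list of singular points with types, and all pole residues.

Radius of convergence at 0: 6/7.
At 6/7: an algebraic (square-root) branch point.

Branch term (1/6)*sqrt(1 - φ/(6/7)): its argument vanishes at φ = 6/7, a square-root branch point, modulus 6/7.
The radius of convergence is the smallest modulus among the singular points: 6/7.


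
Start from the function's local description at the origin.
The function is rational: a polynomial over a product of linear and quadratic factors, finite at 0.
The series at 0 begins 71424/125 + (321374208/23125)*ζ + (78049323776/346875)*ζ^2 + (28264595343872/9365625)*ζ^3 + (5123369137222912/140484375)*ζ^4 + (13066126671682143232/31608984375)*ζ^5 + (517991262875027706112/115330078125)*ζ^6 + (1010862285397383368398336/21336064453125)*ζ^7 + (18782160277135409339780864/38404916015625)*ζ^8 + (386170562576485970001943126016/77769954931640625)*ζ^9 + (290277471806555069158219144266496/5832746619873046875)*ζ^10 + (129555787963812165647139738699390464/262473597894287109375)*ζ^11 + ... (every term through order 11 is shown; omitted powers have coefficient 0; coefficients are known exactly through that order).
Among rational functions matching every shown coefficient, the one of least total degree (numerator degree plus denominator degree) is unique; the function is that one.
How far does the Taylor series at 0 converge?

The radius of convergence is 1/9.

No rational of total degree below 10 reproduces all 12 coefficients; solving the [2/8] Pade equations on them gives f(ζ) = (-34*ζ**2/3 - 29*ζ/37 - 31/18)/((ζ - 1/9)**2*(ζ**2 + 11*ζ/9 - 5/8)**3), whose expansion matches every shown term.
Denominator factor (ζ - 1/9)^2: pole of order 2 at 1/9, modulus 1/9.
Denominator factor (ζ**2 + 11*ζ/9 - 5/8)^3: discriminant 647/162, real irrational roots -11/18 + (1/36)*sqrt(1294) and -11/18 - (1/36)*sqrt(1294); poles of order 3, moduli -11/18 + (1/36)*sqrt(1294) and 11/18 + (1/36)*sqrt(1294).
The radius of convergence is the smallest modulus among the singular points: 1/9.


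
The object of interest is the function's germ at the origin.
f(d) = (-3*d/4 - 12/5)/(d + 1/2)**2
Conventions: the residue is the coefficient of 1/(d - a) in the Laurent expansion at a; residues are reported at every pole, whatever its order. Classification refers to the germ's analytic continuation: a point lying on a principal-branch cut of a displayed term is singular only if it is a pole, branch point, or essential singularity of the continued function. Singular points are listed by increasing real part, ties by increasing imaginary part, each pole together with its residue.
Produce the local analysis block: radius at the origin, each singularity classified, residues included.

Denominator factor (d + 1/2)^2: pole of order 2 at -1/2, modulus 1/2.
The radius of convergence is the smallest modulus among the singular points: 1/2.
At the order-2 pole -1/2 set g(d) = (d - (-1/2))^2*f(d) = -3*d/4 - 12/5.
Order-2 pole: residue = g'(a); g'(-1/2) = -3/4, so the residue is -3/4.

Radius of convergence at 0: 1/2.
At -1/2: a pole of order 2; residue -3/4.


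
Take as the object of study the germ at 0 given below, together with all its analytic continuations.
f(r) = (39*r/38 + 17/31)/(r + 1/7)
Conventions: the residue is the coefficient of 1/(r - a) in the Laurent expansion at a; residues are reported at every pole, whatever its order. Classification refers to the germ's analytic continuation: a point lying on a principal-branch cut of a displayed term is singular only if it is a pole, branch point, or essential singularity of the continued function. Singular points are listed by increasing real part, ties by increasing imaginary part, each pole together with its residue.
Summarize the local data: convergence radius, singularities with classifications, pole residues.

Denominator factor (r + 1/7): pole of order 1 at -1/7, modulus 1/7.
The radius of convergence is the smallest modulus among the singular points: 1/7.
At the order-1 pole -1/7 set g(r) = (r - (-1/7))*f(r) = 39*r/38 + 17/31.
Simple pole: residue = g(a) at a = -1/7, which is 3313/8246.

Radius of convergence at 0: 1/7.
At -1/7: a pole of order 1; residue 3313/8246.


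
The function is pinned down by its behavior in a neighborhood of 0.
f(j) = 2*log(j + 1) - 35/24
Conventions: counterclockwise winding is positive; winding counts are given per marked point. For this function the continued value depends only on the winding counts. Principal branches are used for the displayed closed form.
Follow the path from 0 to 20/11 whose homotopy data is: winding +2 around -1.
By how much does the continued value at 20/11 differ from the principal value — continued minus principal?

The rational part is single-valued and drops out of the difference; each branch term changes only by its own monodromy.
(2)*log(1 - j/(-1)): each positive loop around -1 adds 2*pi*i to the log, so winding +2 contributes (2)*(2)*2*pi*i = (8)*pi*i.
Summing the contributions at j = 20/11 gives (8)*pi*i.

Continued minus principal equals (8)*pi*i.


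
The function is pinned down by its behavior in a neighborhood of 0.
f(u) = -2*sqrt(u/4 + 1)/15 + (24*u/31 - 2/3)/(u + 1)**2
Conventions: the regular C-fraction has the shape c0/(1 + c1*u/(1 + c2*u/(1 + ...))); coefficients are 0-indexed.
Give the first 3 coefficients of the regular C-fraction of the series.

Taylor coefficients (expand at 0): a_0 = -4/5, a_1 = 3889/1860, a_2 = -105569/29760.
c0 = a_0 = -4/5. Peel one level at a time: if S = 1 + c*u/S' with S'(0) = 1, then c is the u-coefficient of S and S' = c*u/(S - 1).
S_1 = c0/f = 1 + (3889/1488)*u + (1326601/553536)*u^2 + ...; c1 = 3889/1488.
S_2 = c1*u/(S_1 - 1) = 1 + (-1326601/1446708)*u + ...; c2 = -1326601/1446708.

The regular C-fraction coefficients are [-4/5, 3889/1488, -1326601/1446708].


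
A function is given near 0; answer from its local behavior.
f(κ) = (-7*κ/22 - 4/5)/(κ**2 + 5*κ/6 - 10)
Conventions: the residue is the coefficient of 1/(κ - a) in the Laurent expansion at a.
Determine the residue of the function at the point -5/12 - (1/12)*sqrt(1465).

The factor κ**2 + 5*κ/6 - 10 splits as (κ - a)(κ - a') with a = -5/12 - (1/12)*sqrt(1465), a' = -5/12 + (1/12)*sqrt(1465). At the order-1 pole a set g(κ) = (κ - a)*f(κ) = [-7*κ/22 - 4/5] / (κ - a').
Simple pole: residue = g(a) at a = -5/12 - (1/12)*sqrt(1465), which is -7/44 + (881/322300)*sqrt(1465).

The residue is -7/44 + (881/322300)*sqrt(1465).


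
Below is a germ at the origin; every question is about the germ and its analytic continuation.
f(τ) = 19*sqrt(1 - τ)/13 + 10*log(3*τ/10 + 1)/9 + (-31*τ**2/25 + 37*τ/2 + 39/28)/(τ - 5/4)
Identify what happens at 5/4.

The point is a pole of order 1.

The denominator factor τ - 5/4 vanishes at 5/4 and appears to the power 1; the numerator there equals 2529/112, nonzero, and no other factor vanishes.
The branch terms are analytic at this point.
Hence a pole whose order is the multiplicity, 1.


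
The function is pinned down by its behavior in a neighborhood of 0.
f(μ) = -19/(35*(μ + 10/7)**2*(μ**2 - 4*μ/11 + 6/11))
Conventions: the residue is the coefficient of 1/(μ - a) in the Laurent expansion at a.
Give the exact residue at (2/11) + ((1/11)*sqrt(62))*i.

The factor μ**2 - 4*μ/11 + 6/11 splits as (μ - a)(μ - a') with a = (2/11) + ((1/11)*sqrt(62))*i, a' = (2/11) - ((1/11)*sqrt(62))*i. At the order-1 pole a set g(μ) = (μ - a)*f(μ) = [-19/(35*(μ + 10/7)**2)] / (μ - a').
Simple pole: residue = g(a) at a = (2/11) + ((1/11)*sqrt(62))*i, which is (10241/112995) + ((291137/28022760)*sqrt(62))*i.

The residue is (10241/112995) + ((291137/28022760)*sqrt(62))*i.


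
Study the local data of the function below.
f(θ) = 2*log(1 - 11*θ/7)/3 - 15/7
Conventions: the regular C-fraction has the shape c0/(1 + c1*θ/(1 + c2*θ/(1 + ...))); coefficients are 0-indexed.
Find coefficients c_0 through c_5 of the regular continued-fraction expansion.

Taylor coefficients (expand at 0): a_0 = -15/7, a_1 = -22/21, a_2 = -121/147, a_3 = -2662/3087, a_4 = -14641/14406, a_5 = -322102/252105.
c0 = a_0 = -15/7. Peel one level at a time: if S = 1 + c*θ/S' with S'(0) = 1, then c is the θ-coefficient of S and S' = c*θ/(S - 1).
S_1 = c0/f = 1 + (-22/45)*θ + (-2057/14175)*θ^2 + ...; c1 = -22/45.
S_2 = c1*θ/(S_1 - 1) = 1 + (-187/630)*θ + (-121/588)*θ^2 + ...; c2 = -187/630.
S_3 = c2*θ/(S_2 - 1) = 1 + (-165/238)*θ + (-1815/28322)*θ^2 + ...; c3 = -165/238.
S_4 = c3*θ/(S_3 - 1) = 1 + (-11/119)*θ + (-121/735)*θ^2 + ...; c4 = -11/119.
S_5 = c4*θ/(S_4 - 1) = 1 + (-187/105)*θ + ...; c5 = -187/105.

The regular C-fraction coefficients are [-15/7, -22/45, -187/630, -165/238, -11/119, -187/105].


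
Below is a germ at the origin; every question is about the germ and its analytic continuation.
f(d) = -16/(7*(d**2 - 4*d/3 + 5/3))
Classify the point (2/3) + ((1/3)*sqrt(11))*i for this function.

The denominator factor d**2 - 4*d/3 + 5/3 vanishes at (2/3) + ((1/3)*sqrt(11))*i and appears to the power 1; the numerator there equals -16/7, nonzero, and no other factor vanishes.
Hence a pole whose order is the multiplicity, 1.

The point is a pole of order 1.


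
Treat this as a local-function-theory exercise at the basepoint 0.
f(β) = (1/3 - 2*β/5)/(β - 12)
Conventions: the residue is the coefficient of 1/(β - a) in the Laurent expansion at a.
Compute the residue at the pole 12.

The residue is -67/15.

At the order-1 pole 12 set g(β) = (β - (12))*f(β) = 1/3 - 2*β/5.
Simple pole: residue = g(a) at a = 12, which is -67/15.


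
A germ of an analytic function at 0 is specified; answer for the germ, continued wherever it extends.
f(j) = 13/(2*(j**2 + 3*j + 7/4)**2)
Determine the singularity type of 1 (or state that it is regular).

The point is a regular point.

Denominator factors: j**2 + 3*j + 7/4 = 23/4 at j = 1 — none vanishes.
So the germ continues analytically to 1.


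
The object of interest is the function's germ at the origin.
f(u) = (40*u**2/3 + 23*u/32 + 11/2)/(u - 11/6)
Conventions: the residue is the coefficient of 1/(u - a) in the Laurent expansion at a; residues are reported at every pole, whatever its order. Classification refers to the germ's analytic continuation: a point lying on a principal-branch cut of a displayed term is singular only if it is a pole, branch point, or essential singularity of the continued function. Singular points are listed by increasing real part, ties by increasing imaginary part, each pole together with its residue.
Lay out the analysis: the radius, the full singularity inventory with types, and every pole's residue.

Radius of convergence at 0: 11/6.
At 11/6: a pole of order 1; residue 89221/1728.

Denominator factor (u - 11/6): pole of order 1 at 11/6, modulus 11/6.
The radius of convergence is the smallest modulus among the singular points: 11/6.
At the order-1 pole 11/6 set g(u) = (u - (11/6))*f(u) = 40*u**2/3 + 23*u/32 + 11/2.
Simple pole: residue = g(a) at a = 11/6, which is 89221/1728.


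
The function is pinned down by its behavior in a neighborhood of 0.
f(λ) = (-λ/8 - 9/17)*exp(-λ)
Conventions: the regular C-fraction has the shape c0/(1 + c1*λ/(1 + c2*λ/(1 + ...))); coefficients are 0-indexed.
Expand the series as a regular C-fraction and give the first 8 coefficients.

The regular C-fraction coefficients are [-9/17, 55/72, -1657/3960, 12132/91135, -231715/1675227, 4750619/85186860, -52949103/241573420, 964755935/3153221211].

Taylor coefficients (expand at 0): a_0 = -9/17, a_1 = 55/136, a_2 = -19/136, a_3 = 7/272, a_4 = -1/816, a_5 = -13/16320, a_6 = 1/3264, a_7 = -47/685440.
c0 = a_0 = -9/17. Peel one level at a time: if S = 1 + c*λ/S' with S'(0) = 1, then c is the λ-coefficient of S and S' = c*λ/(S - 1).
S_1 = c0/f = 1 + (55/72)*λ + (1657/5184)*λ^2 + ...; c1 = 55/72.
S_2 = c1*λ/(S_1 - 1) = 1 + (-1657/3960)*λ + (337/6050)*λ^2 + ...; c2 = -1657/3960.
S_3 = c2*λ/(S_2 - 1) = 1 + (12132/91135)*λ + (50556/2745649)*λ^2 + ...; c3 = 12132/91135.
S_4 = c3*λ/(S_3 - 1) = 1 + (-231715/1675227)*λ + (31537/4088484)*λ^2 + ...; c4 = -231715/1675227.
S_5 = c4*λ/(S_4 - 1) = 1 + (4750619/85186860)*λ + (86782061/7099747600)*λ^2 + ...; c5 = 4750619/85186860.
S_6 = c5*λ/(S_5 - 1) = 1 + (-52949103/241573420)*λ + (15434263/230151292)*λ^2 + ...; c6 = -52949103/241573420.
S_7 = c6*λ/(S_6 - 1) = 1 + (964755935/3153221211)*λ + ...; c7 = 964755935/3153221211.


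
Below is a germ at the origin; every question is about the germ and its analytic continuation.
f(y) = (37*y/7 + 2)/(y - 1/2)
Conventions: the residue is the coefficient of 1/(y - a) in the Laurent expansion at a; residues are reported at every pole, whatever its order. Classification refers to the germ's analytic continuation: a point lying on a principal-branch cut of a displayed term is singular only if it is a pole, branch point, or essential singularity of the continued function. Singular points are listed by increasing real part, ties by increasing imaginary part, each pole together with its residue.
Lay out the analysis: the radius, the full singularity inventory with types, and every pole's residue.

Denominator factor (y - 1/2): pole of order 1 at 1/2, modulus 1/2.
The radius of convergence is the smallest modulus among the singular points: 1/2.
At the order-1 pole 1/2 set g(y) = (y - (1/2))*f(y) = 37*y/7 + 2.
Simple pole: residue = g(a) at a = 1/2, which is 65/14.

Radius of convergence at 0: 1/2.
At 1/2: a pole of order 1; residue 65/14.


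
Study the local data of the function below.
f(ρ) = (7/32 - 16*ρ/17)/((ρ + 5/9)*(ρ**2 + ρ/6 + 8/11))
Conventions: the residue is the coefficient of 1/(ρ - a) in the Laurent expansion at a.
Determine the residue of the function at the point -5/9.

At the order-1 pole -5/9 set g(ρ) = (ρ - (-5/9))*f(ρ) = (7/32 - 16*ρ/17)/(ρ**2 + ρ/6 + 8/11).
Simple pole: residue = g(a) at a = -5/9, which is 359469/457232.

The residue is 359469/457232.


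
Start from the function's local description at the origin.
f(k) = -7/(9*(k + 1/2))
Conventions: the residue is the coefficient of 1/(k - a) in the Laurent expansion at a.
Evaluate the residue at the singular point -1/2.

At the order-1 pole -1/2 set g(k) = (k - (-1/2))*f(k) = -7/9.
Simple pole: residue = g(a) at a = -1/2, which is -7/9.

The residue is -7/9.


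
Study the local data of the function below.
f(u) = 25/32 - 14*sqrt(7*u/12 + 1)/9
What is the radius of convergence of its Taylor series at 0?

Branch term (-14/9)*sqrt(1 - u/(-12/7)): its argument vanishes at u = -12/7, a square-root branch point, modulus 12/7.
The radius of convergence is the smallest modulus among the singular points: 12/7.

The radius of convergence is 12/7.


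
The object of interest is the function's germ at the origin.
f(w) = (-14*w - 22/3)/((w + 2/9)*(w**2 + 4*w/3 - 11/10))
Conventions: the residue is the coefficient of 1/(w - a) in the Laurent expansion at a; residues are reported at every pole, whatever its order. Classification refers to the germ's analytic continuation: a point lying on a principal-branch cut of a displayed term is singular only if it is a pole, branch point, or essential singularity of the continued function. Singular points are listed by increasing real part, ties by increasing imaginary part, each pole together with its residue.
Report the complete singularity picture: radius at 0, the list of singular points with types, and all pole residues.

Radius of convergence at 0: 2/9.
At -2/3 - (1/30)*sqrt(1390): a pole of order 1; residue -1710/1091 + (25191/151649)*sqrt(1390).
At -2/9: a pole of order 1; residue 3420/1091.
At -2/3 + (1/30)*sqrt(1390): a pole of order 1; residue -1710/1091 - (25191/151649)*sqrt(1390).

Denominator factor (w**2 + 4*w/3 - 11/10): discriminant 278/45, real irrational roots -2/3 + (1/30)*sqrt(1390) and -2/3 - (1/30)*sqrt(1390); poles of order 1, moduli -2/3 + (1/30)*sqrt(1390) and 2/3 + (1/30)*sqrt(1390).
Denominator factor (w + 2/9): pole of order 1 at -2/9, modulus 2/9.
The radius of convergence is the smallest modulus among the singular points: 2/9.
The factor w**2 + 4*w/3 - 11/10 splits as (w - a)(w - a') with a = -2/3 - (1/30)*sqrt(1390), a' = -2/3 + (1/30)*sqrt(1390). At the order-1 pole a set g(w) = (w - a)*f(w) = [(-14*w - 22/3)/(w + 2/9)] / (w - a').
Simple pole: residue = g(a) at a = -2/3 - (1/30)*sqrt(1390), which is -1710/1091 + (25191/151649)*sqrt(1390).
At the order-1 pole -2/9 set g(w) = (w - (-2/9))*f(w) = (-14*w - 22/3)/(w**2 + 4*w/3 - 11/10).
Simple pole: residue = g(a) at a = -2/9, which is 3420/1091.
The factor w**2 + 4*w/3 - 11/10 splits as (w - a)(w - a') with a = -2/3 + (1/30)*sqrt(1390), a' = -2/3 - (1/30)*sqrt(1390). At the order-1 pole a set g(w) = (w - a)*f(w) = [(-14*w - 22/3)/(w + 2/9)] / (w - a').
Simple pole: residue = g(a) at a = -2/3 + (1/30)*sqrt(1390), which is -1710/1091 - (25191/151649)*sqrt(1390).
List the singular points by increasing real part (a conjugate pair: the negative imaginary part first).


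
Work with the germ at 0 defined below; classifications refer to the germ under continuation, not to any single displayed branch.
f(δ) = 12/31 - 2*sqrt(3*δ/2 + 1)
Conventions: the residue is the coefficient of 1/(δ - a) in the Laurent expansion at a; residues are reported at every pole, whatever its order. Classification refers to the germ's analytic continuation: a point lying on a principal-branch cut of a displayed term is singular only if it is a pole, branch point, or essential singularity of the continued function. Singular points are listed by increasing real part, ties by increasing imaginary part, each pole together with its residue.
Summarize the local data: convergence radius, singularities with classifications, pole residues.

Branch term (-2)*sqrt(1 - δ/(-2/3)): its argument vanishes at δ = -2/3, a square-root branch point, modulus 2/3.
The radius of convergence is the smallest modulus among the singular points: 2/3.

Radius of convergence at 0: 2/3.
At -2/3: an algebraic (square-root) branch point.


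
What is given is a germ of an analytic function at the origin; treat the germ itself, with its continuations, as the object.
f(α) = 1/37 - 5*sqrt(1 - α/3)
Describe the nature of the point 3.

The term (-5)*sqrt(1 - α/(3)) has argument 1 - 3/(3) = 0 at 3: a square-root (algebraic, two-sheeted) branch point; the remaining terms are analytic or single-valued there.

The point is an algebraic (square-root) branch point.


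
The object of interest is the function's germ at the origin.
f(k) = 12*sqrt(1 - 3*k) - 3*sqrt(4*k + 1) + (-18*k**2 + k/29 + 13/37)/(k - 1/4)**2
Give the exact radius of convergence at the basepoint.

The radius of convergence is 1/4.

Denominator factor (k - 1/4)^2: pole of order 2 at 1/4, modulus 1/4.
Branch term (12)*sqrt(1 - k/(1/3)): its argument vanishes at k = 1/3, a square-root branch point, modulus 1/3.
Branch term (-3)*sqrt(1 - k/(-1/4)): its argument vanishes at k = -1/4, a square-root branch point, modulus 1/4.
The radius of convergence is the smallest modulus among the singular points: 1/4.


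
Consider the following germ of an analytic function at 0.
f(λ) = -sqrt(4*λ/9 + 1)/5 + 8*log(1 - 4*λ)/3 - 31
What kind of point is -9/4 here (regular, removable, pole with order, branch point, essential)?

The term (-1/5)*sqrt(1 - λ/(-9/4)) has argument 1 - -9/4/(-9/4) = 0 at -9/4: a square-root (algebraic, two-sheeted) branch point; the remaining terms are analytic or single-valued there.

The point is an algebraic (square-root) branch point.


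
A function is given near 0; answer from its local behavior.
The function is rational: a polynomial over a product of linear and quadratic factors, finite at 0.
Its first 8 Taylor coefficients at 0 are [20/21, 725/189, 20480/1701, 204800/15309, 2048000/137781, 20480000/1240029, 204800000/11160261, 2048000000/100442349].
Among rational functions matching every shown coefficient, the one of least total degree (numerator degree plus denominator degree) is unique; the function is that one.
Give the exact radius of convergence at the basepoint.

The radius of convergence is 9/10.

No rational of total degree below 3 reproduces all 8 coefficients; solving the [2/1] Pade equations on them gives f(j) = (-7*j**2 - 5*j/2 - 6/7)/(j - 9/10), whose expansion matches every shown term.
Denominator factor (j - 9/10): pole of order 1 at 9/10, modulus 9/10.
The radius of convergence is the smallest modulus among the singular points: 9/10.


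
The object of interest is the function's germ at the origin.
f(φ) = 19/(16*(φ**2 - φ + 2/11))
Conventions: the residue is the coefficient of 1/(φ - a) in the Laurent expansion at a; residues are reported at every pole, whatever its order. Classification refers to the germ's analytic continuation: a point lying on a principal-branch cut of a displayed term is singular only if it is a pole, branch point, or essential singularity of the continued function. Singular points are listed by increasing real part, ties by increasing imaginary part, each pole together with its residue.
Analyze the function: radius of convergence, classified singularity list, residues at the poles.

Radius of convergence at 0: 1/2 - (1/22)*sqrt(33).
At 1/2 - (1/22)*sqrt(33): a pole of order 1; residue -(19/48)*sqrt(33).
At 1/2 + (1/22)*sqrt(33): a pole of order 1; residue (19/48)*sqrt(33).

Denominator factor (φ**2 - φ + 2/11): discriminant 3/11, real irrational roots 1/2 + (1/22)*sqrt(33) and 1/2 - (1/22)*sqrt(33); poles of order 1, moduli 1/2 + (1/22)*sqrt(33) and 1/2 - (1/22)*sqrt(33).
The radius of convergence is the smallest modulus among the singular points: 1/2 - (1/22)*sqrt(33).
The factor φ**2 - φ + 2/11 splits as (φ - a)(φ - a') with a = 1/2 - (1/22)*sqrt(33), a' = 1/2 + (1/22)*sqrt(33). At the order-1 pole a set g(φ) = (φ - a)*f(φ) = [19/16] / (φ - a').
Simple pole: residue = g(a) at a = 1/2 - (1/22)*sqrt(33), which is -(19/48)*sqrt(33).
The factor φ**2 - φ + 2/11 splits as (φ - a)(φ - a') with a = 1/2 + (1/22)*sqrt(33), a' = 1/2 - (1/22)*sqrt(33). At the order-1 pole a set g(φ) = (φ - a)*f(φ) = [19/16] / (φ - a').
Simple pole: residue = g(a) at a = 1/2 + (1/22)*sqrt(33), which is (19/48)*sqrt(33).
List the singular points by increasing real part (a conjugate pair: the negative imaginary part first).


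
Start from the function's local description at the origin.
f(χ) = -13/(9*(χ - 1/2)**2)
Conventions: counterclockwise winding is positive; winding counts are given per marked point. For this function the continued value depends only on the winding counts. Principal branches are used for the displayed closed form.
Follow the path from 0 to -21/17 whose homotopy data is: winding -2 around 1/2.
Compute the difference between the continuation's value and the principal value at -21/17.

Continued minus principal equals 0.

The function is rational, hence single-valued: continuing it around any pole returns the same value, so the difference is 0.


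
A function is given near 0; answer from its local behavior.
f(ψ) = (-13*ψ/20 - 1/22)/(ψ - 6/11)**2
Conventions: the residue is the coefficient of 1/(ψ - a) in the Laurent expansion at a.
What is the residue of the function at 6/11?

The residue is -13/20.

At the order-2 pole 6/11 set g(ψ) = (ψ - (6/11))^2*f(ψ) = -13*ψ/20 - 1/22.
Order-2 pole: residue = g'(a); g'(6/11) = -13/20, so the residue is -13/20.


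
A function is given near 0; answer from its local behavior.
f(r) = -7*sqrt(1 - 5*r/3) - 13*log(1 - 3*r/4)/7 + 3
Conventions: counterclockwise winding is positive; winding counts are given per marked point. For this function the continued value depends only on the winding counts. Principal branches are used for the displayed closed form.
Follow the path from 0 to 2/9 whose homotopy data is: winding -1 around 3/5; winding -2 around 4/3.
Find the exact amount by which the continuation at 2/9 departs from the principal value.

Continued minus principal equals ((14/9)*sqrt(51)) + ((52/7)*pi)*i.

The rational part is single-valued and drops out of the difference; each branch term changes only by its own monodromy.
(-7)*sqrt(1 - r/(3/5)): winding -1 is odd, the square root flips sign, contributing -2*(-7)*sqrt(1 - (2/9)/(3/5)) = -2*(-7)*sqrt(17/27) = (14/9)*sqrt(51).
(-13/7)*log(1 - r/(4/3)): each positive loop around 4/3 adds 2*pi*i to the log, so winding -2 contributes (-13/7)*(-2)*2*pi*i = (52/7)*pi*i.
Summing the contributions at r = 2/9 gives ((14/9)*sqrt(51)) + ((52/7)*pi)*i.


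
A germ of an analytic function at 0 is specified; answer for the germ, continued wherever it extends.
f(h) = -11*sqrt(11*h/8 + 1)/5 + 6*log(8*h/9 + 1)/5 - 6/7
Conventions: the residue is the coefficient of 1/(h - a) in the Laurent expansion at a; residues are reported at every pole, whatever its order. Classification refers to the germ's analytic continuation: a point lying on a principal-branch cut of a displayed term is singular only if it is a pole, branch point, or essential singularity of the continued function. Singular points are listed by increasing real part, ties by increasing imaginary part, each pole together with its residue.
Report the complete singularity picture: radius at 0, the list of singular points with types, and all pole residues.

Branch term (-11/5)*sqrt(1 - h/(-8/11)): its argument vanishes at h = -8/11, a square-root branch point, modulus 8/11.
Branch term (6/5)*log(1 - h/(-9/8)): its argument vanishes at h = -9/8, a logarithmic branch point, modulus 9/8.
The radius of convergence is the smallest modulus among the singular points: 8/11.
List the singular points by increasing real part (a conjugate pair: the negative imaginary part first).

Radius of convergence at 0: 8/11.
At -9/8: a logarithmic branch point.
At -8/11: an algebraic (square-root) branch point.


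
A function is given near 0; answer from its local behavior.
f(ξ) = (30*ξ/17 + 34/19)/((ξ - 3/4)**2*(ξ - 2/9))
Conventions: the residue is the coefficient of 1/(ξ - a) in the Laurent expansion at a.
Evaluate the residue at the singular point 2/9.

At the order-1 pole 2/9 set g(ξ) = (ξ - (2/9))*f(ξ) = (30*ξ/17 + 34/19)/(ξ - 3/4)**2.
Simple pole: residue = g(a) at a = 2/9, which is 913248/116603.

The residue is 913248/116603.


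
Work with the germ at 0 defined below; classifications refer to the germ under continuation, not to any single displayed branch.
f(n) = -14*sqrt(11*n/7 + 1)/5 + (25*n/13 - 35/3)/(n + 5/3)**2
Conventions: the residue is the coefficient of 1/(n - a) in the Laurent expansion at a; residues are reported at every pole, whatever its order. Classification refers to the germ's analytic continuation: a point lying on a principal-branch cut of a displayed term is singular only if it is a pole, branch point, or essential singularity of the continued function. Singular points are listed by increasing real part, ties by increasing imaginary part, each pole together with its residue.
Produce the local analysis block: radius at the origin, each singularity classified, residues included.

Denominator factor (n + 5/3)^2: pole of order 2 at -5/3, modulus 5/3.
Branch term (-14/5)*sqrt(1 - n/(-7/11)): its argument vanishes at n = -7/11, a square-root branch point, modulus 7/11.
The radius of convergence is the smallest modulus among the singular points: 7/11.
The branch term is analytic at -5/3 and contributes nothing to the residue; only the rational part matters.
At the order-2 pole -5/3 set g(n) = (n - (-5/3))^2*(rational part) = 25*n/13 - 35/3.
Order-2 pole: residue = g'(a); g'(-5/3) = 25/13, so the residue is 25/13.
List the singular points by increasing real part (a conjugate pair: the negative imaginary part first).

Radius of convergence at 0: 7/11.
At -5/3: a pole of order 2; residue 25/13.
At -7/11: an algebraic (square-root) branch point.


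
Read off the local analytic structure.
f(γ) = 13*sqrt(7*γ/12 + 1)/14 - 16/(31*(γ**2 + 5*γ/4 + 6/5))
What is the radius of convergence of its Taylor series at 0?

Denominator factor (γ**2 + 5*γ/4 + 6/5): discriminant -259/80, complex-conjugate roots (-5/8) + ((1/40)*sqrt(1295))*i and (-5/8) - ((1/40)*sqrt(1295))*i; poles of order 1, moduli (1/5)*sqrt(30) and (1/5)*sqrt(30).
Branch term (13/14)*sqrt(1 - γ/(-12/7)): its argument vanishes at γ = -12/7, a square-root branch point, modulus 12/7.
The radius of convergence is the smallest modulus among the singular points: (1/5)*sqrt(30).

The radius of convergence is (1/5)*sqrt(30).
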